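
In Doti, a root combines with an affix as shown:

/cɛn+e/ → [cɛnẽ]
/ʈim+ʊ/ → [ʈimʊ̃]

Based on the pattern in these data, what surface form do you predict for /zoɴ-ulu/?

[zoɴũlu]

The data show progressive nasality assimilation (vowel nasalisation): /e/ → [ẽ] after /n/; /ʊ/ → [ʊ̃] after /m/ — a vowel is nasalised by an immediately preceding nasal consonant.
/u/ sits next to the nasal /ɴ/ and is therefore nasalised to [ũ].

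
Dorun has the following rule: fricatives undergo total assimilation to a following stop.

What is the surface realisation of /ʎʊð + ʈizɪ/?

/ð/ is the segment targeted by the rule; it sits immediately before /ʈ/, so it assimilates completely and surfaces as [ʈ].

[ʎʊʈʈizɪ]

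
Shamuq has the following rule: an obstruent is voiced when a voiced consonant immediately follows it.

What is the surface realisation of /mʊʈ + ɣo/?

[mʊɖɣo]

/ʈ/ is a voiceless retroflex stop. The following trigger /ɣ/ is voiced, so /ʈ/ must become voiced as well.
A voiced retroflex stop is [ɖ], so the surface segment is [ɖ].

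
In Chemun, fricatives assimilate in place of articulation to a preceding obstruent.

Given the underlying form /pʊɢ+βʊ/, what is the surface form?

The rule targets /β/ (voiced bilabial fricative), which sits after the trigger /ɢ/ (uvular).
A voiced uvular fricative is [ʁ], so the surface segment is [ʁ].

[pʊɢʁʊ]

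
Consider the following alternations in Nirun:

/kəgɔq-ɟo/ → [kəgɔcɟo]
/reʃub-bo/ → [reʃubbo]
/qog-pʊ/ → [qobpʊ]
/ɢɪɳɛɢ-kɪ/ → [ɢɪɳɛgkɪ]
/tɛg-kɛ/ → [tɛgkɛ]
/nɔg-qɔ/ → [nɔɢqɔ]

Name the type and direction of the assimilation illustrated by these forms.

regressive place assimilation

Underlying /q/ is realised as [c] next to /ɟ/; /ɟ/ itself does not change.
/q/ is uvular while /ɟ/ is palatal; the output [c] is palatal, matching the trigger — so the feature that spreads is place.
Manner and voice are unchanged, so the assimilation is partial, not total.
Checking the remaining alternations: /g/ → [b] before /p/ (velar → bilabial, matching bilabial); /ɢ/ → [g] before /k/ (uvular → velar, matching velar); /g/ → [ɢ] before /q/ (velar → uvular, matching uvular) — only place changes, and always toward the following segment.
Nothing changes in [reʃubbo], [tɛgkɛ]: there the adjacent consonants already agree in place (/b/ and /b/ are both bilabial; /g/ and /k/ are both velar), so these forms are consistent with the same rule.
The trigger is the following segment, so the direction is regressive (anticipatory).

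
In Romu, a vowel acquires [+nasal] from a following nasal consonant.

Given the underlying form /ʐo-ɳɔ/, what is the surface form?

[ʐõɳɔ]

The vowel /o/ is adjacent to the following nasal /ɳ/, so it acquires [+nasal] and surfaces as [õ].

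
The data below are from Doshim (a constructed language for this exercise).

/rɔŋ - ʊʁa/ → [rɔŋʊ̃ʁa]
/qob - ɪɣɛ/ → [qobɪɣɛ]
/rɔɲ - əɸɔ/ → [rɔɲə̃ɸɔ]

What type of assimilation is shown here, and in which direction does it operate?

The vowel /ʊ/ surfaces as nasalised [ʊ̃] next to the preceding nasal /ŋ/ — it has acquired the [+nasal] feature of its neighbour.
The other form shows the same pattern: /ə/ → [ə̃] after /ɲ/ — each time a vowel is nasalised next to a preceding nasal.
No change occurs in [qobɪɣɛ] because the vowel at the boundary is adjacent to an oral consonant, not a nasal (/ɪ/ next to /b/).
Because the conditioning nasal is to the left of the vowel that changes, the process is progressive (perseverative).

progressive nasality assimilation (vowel nasalisation)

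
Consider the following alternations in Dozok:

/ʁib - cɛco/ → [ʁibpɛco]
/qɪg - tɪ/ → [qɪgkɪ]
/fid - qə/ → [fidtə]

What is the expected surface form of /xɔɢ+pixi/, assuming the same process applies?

[xɔɢqixi]

The data show progressive place assimilation: /c/ → [p] after /b/; /t/ → [k] after /g/; /q/ → [t] after /d/. In each pair only place changes, matching the preceding consonant, while manner and voice stay constant.
The rule targets /p/ (voiceless bilabial stop), which sits after the trigger /ɢ/ (uvular).
The voiceless uvular stop is [q], so /p/ → [q].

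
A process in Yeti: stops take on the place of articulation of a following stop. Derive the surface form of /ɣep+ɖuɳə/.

[ɣeʈɖuɳə]

/p/ is a voiceless bilabial stop. The following trigger /ɖ/ is retroflex, so /p/ must become retroflex as well.
A voiceless retroflex stop is [ʈ], so the surface segment is [ʈ].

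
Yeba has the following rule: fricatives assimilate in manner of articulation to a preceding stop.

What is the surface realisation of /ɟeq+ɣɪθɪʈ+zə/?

[ɟeqgɪθɪʈdə]

The rule targets /ɣ/ (voiced velar fricative), which sits after the trigger /q/ (stop).
A voiced velar stop is [g], so the surface segment is [g].
The same rule applies at the second boundary: /z/ → [d] next to /ʈ/.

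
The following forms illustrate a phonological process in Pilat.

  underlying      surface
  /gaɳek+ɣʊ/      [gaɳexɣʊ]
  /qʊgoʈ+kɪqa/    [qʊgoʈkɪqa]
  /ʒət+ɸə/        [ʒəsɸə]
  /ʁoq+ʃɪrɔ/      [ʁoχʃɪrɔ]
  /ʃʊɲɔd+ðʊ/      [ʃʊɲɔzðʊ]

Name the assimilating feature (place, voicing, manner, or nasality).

manner

The segment that alternates is /k/, which surfaces as [x] when adjacent to /ɣ/.
The change stop → fricative matches the manner of the following /ɣ/, identifying this as manner assimilation.
Checking the remaining alternations: /t/ → [s] before /ɸ/ (stop → fricative, matching a fricative); /q/ → [χ] before /ʃ/ (stop → fricative, matching a fricative); /d/ → [z] before /ð/ (stop → fricative, matching a fricative) — only manner changes, and always toward the following segment.
No alternation appears in [qʊgoʈkɪqa]: there the adjacent consonants already agree in manner (/ʈ/ and /k/ are both stops), so this form is consistent with the same rule.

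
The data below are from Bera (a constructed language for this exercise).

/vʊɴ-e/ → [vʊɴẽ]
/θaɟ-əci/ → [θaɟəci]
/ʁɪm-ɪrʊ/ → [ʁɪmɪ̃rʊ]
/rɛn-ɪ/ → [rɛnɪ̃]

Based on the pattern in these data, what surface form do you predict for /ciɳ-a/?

[ciɳã]

The data show progressive nasality assimilation (vowel nasalisation): /e/ → [ẽ] after /ɴ/; /ɪ/ → [ɪ̃] after /m/; /ɪ/ → [ɪ̃] after /n/ — a vowel is nasalised by an immediately preceding nasal consonant.
No change occurs in [θaɟəci] because the vowel at the boundary is adjacent to an oral consonant, not a nasal (/ə/ next to /ɟ/).
The vowel /a/ is adjacent to the preceding nasal /ɳ/, so it acquires [+nasal] and surfaces as [ã].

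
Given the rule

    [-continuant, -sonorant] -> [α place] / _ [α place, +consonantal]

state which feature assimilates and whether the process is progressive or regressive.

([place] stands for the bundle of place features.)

The shared variable α links the value of the place features (abbreviated [place]) on the target to the same value on the neighbouring segment, so place is the feature that assimilates.
The conditioning segment sits to the right of the focus bar, meaning the trigger follows the segment that changes — regressive assimilation.

regressive place assimilation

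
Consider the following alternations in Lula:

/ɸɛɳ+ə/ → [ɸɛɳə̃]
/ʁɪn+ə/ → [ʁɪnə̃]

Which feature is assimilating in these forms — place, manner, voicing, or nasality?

The vowel /ə/ surfaces as nasalised [ə̃] next to the preceding nasal /ɳ/ — it has acquired the [+nasal] feature of its neighbour.
The other form shows the same pattern: /ə/ → [ə̃] after /n/ — each time a vowel is nasalised next to a preceding nasal.

nasality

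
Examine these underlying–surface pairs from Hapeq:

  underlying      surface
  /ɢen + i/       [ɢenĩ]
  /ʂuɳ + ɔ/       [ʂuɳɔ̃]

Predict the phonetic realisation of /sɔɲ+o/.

The data show progressive nasality assimilation (vowel nasalisation): /i/ → [ĩ] after /n/; /ɔ/ → [ɔ̃] after /ɳ/ — a vowel is nasalised by an immediately preceding nasal consonant.
/o/ sits next to the nasal /ɲ/ and is therefore nasalised to [õ].

[sɔɲõ]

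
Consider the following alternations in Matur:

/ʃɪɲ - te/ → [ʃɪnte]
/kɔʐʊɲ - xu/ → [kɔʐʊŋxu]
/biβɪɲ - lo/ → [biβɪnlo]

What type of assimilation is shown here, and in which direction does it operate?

regressive place assimilation

Underlying /ɲ/ is realised as [n] next to /t/; /t/ itself does not change.
/ɲ/ is palatal while /t/ is alveolar; the output [n] is alveolar, matching the trigger — so the feature that spreads is place.
Manner and voice are unchanged, so the assimilation is partial, not total.
Checking the remaining alternations: /ɲ/ → [ŋ] before /x/ (palatal → velar, matching velar); /ɲ/ → [n] before /l/ (palatal → alveolar, matching alveolar) — only place changes, and always toward the following segment.
Since the segment that changes precedes the conditioning segment, the assimilation is regressive.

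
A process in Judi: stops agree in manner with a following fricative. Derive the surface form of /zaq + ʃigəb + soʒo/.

The rule targets /q/ (voiceless uvular stop), which sits before the trigger /ʃ/ (fricative).
The voiceless uvular fricative is [χ], so /q/ → [χ].
At the second juncture, /b/ likewise becomes [β] adjacent to /s/.

[zaχʃigəβsoʒo]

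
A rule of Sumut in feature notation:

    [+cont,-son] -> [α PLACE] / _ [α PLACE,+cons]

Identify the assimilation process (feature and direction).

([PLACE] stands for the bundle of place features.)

The rule copies the place features (abbreviated [PLACE]) from the environment onto the target, so the assimilating feature is place.
Since the environment is written after the underscore, the trigger follows the target; the direction is regressive.

regressive place assimilation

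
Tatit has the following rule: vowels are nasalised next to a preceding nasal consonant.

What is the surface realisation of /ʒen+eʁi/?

[ʒenẽʁi]

The vowel /e/ is adjacent to the preceding nasal /n/, so it acquires [+nasal] and surfaces as [ẽ].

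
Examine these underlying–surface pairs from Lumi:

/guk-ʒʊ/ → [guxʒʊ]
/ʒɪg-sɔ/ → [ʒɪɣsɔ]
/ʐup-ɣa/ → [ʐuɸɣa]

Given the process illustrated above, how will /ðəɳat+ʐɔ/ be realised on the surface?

[ðəɳasʐɔ]

The data show regressive manner assimilation: /k/ → [x] before /ʒ/; /g/ → [ɣ] before /s/; /p/ → [ɸ] before /ɣ/. In each pair only manner changes, matching the following consonant, while place and voice stay constant.
The rule targets /t/ (voiceless alveolar stop), which sits before the trigger /ʐ/ (fricative).
Changing only its manner to fricative gives [s] — the voiceless alveolar fricative.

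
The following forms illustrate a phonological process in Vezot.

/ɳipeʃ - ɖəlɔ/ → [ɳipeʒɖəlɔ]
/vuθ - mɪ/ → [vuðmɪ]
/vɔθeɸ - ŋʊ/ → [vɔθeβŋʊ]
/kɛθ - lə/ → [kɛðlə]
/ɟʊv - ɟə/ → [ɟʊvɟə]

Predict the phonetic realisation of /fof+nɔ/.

The data show regressive voicing assimilation: /ʃ/ → [ʒ] before /ɖ/; /θ/ → [ð] before /m/; /ɸ/ → [β] before /ŋ/; /θ/ → [ð] before /l/. In each pair only voicing changes, matching the following consonant, while place and manner stay constant.
Nothing changes in [ɟʊvɟə]: there the adjacent consonants already agree in voicing (/v/ and /ɟ/ are both voiced), so this form is consistent with the same rule.
The rule targets /f/ (voiceless labiodental fricative), which sits before the trigger /n/ (voiced).
A voiced labiodental fricative is [v], so the surface segment is [v].

[fovnɔ]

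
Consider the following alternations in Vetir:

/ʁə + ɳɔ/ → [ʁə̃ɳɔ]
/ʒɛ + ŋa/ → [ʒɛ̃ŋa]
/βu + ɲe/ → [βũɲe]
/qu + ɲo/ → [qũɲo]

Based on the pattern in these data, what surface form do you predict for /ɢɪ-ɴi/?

The data show regressive nasality assimilation (vowel nasalisation): /ə/ → [ə̃] before /ɳ/; /ɛ/ → [ɛ̃] before /ŋ/; /u/ → [ũ] before /ɲ/ — a vowel is nasalised by an immediately following nasal consonant.
/ɪ/ sits next to the nasal /ɴ/ and is therefore nasalised to [ɪ̃].

[ɢɪ̃ɴi]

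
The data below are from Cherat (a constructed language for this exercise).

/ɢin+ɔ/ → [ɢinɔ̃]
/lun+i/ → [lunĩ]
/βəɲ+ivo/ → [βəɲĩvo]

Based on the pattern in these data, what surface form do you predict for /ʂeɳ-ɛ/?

The data show progressive nasality assimilation (vowel nasalisation): /ɔ/ → [ɔ̃] after /n/; /i/ → [ĩ] after /n/; /i/ → [ĩ] after /ɲ/ — a vowel is nasalised by an immediately preceding nasal consonant.
/ɛ/ sits next to the nasal /ɳ/ and is therefore nasalised to [ɛ̃].

[ʂeɳɛ̃]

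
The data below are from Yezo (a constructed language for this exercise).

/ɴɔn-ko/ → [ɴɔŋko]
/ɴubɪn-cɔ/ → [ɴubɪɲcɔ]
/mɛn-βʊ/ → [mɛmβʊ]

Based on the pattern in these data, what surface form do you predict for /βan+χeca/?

[βaɴχeca]

The data show regressive place assimilation: /n/ → [ŋ] before /k/; /n/ → [ɲ] before /c/; /n/ → [m] before /β/. In each pair only place changes, matching the following consonant, while manner and voice stay constant.
/n/ is a voiced alveolar nasal. The following trigger /χ/ is uvular, so /n/ must become uvular as well.
The voiced uvular nasal is [ɴ], so /n/ → [ɴ].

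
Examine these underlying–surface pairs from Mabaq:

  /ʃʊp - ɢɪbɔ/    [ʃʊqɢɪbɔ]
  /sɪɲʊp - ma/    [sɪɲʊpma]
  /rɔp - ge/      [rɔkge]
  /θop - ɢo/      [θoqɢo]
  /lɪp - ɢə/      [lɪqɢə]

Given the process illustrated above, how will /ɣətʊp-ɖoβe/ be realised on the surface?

The data show regressive place assimilation: /p/ → [q] before /ɢ/; /p/ → [k] before /g/. In each pair only place changes, matching the following consonant, while manner and voice stay constant.
Nothing changes in [sɪɲʊpma]: there the adjacent consonants already agree in place (/p/ and /m/ are both bilabial), so this form is consistent with the same rule.
/p/ is a voiceless bilabial stop. The following trigger /ɖ/ is retroflex, so /p/ must become retroflex as well.
The voiceless retroflex stop is [ʈ], so /p/ → [ʈ].

[ɣətʊʈɖoβe]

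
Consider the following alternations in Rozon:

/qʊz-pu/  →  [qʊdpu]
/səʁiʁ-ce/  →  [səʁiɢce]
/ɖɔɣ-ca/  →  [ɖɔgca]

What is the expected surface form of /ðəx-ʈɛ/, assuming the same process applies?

The data show regressive manner assimilation: /z/ → [d] before /p/; /ʁ/ → [ɢ] before /c/; /ɣ/ → [g] before /c/. In each pair only manner changes, matching the following consonant, while place and voice stay constant.
/x/ is a voiceless velar fricative. The following trigger /ʈ/ is a stop, so /x/ must become a stop as well.
The voiceless velar stop is [k], so /x/ → [k].

[ðəkʈɛ]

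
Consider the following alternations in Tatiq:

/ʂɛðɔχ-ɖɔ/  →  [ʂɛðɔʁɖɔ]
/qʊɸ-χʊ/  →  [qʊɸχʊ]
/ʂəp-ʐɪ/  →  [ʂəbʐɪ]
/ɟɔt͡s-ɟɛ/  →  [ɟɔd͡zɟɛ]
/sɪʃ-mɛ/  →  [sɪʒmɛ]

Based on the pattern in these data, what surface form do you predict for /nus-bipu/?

[nuzbipu]

The data show regressive voicing assimilation: /χ/ → [ʁ] before /ɖ/; /p/ → [b] before /ʐ/; /t͡s/ → [d͡z] before /ɟ/; /ʃ/ → [ʒ] before /m/. In each pair only voicing changes, matching the following consonant, while place and manner stay constant.
Nothing changes in [qʊɸχʊ]: there the adjacent consonants already agree in voicing (/ɸ/ and /χ/ are both voiceless), so this form is consistent with the same rule.
/s/ is a voiceless alveolar fricative. The following trigger /b/ is voiced, so /s/ must become voiced as well.
Changing only its voicing to voiced gives [z] — the voiced alveolar fricative.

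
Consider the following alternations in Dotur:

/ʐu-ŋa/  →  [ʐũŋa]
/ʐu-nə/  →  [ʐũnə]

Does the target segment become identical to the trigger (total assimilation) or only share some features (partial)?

partial assimilation

The vowel /u/ surfaces as nasalised [ũ] next to the following nasal /ŋ/ — it has acquired the [+nasal] feature of its neighbour.
The other form shows the same pattern: /u/ → [ũ] before /n/ — each time a vowel is nasalised next to a following nasal.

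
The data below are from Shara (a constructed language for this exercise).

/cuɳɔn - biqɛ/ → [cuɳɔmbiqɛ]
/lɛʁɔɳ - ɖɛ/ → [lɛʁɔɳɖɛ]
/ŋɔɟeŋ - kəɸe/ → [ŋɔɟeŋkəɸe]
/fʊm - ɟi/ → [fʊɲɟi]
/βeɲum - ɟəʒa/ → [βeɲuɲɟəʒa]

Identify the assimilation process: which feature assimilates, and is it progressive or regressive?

regressive place assimilation

Underlying /n/ is realised as [m] next to /b/; /b/ itself does not change.
/n/ is alveolar while /b/ is bilabial; the output [m] is bilabial, matching the trigger — so the feature that spreads is place.
Manner and voice are unchanged, so the assimilation is partial, not total.
The same holds elsewhere in the data: /m/ → [ɲ] before /ɟ/ (bilabial → palatal, matching palatal) — only place changes, and always toward the following segment.
Nothing changes in [lɛʁɔɳɖɛ], [ŋɔɟeŋkəɸe]: there the adjacent consonants already agree in place (/ɳ/ and /ɖ/ are both retroflex; /ŋ/ and /k/ are both velar), so these forms are consistent with the same rule.
The trigger is the following segment, so the direction is regressive (anticipatory).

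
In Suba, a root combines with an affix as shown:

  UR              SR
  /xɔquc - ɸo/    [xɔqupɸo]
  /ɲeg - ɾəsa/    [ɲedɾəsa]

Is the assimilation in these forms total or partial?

partial assimilation

The segment that alternates is /c/, which surfaces as [p] when adjacent to /ɸ/.
/c/ is palatal while /ɸ/ is bilabial; the output [p] is bilabial, matching the trigger — so the feature that spreads is place.
Manner and voice are unchanged, so the assimilation is partial, not total.
Checking the remaining alternation: /g/ → [d] before /ɾ/ (velar → alveolar, matching alveolar) — only place changes, and always toward the following segment.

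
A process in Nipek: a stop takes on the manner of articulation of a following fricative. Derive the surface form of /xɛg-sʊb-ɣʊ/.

/g/ is a voiced velar stop. The following trigger /s/ is a fricative, so /g/ must become a fricative as well.
Changing only its manner to fricative gives [ɣ] — the voiced velar fricative.
The same rule applies at the second boundary: /b/ → [β] next to /ɣ/.

[xɛɣsʊβɣʊ]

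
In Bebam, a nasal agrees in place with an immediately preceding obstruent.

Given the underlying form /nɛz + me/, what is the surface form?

[nɛzne]

/m/ is a voiced bilabial nasal. The preceding trigger /z/ is alveolar, so /m/ must become alveolar as well.
A voiced alveolar nasal is [n], so the surface segment is [n].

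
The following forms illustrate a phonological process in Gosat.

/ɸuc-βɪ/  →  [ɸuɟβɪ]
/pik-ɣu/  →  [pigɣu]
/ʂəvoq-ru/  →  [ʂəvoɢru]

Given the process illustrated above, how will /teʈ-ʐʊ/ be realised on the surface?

[teɖʐʊ]

The data show regressive voicing assimilation: /c/ → [ɟ] before /β/; /k/ → [g] before /ɣ/; /q/ → [ɢ] before /r/. In each pair only voicing changes, matching the following consonant, while place and manner stay constant.
The rule targets /ʈ/ (voiceless retroflex stop), which sits before the trigger /ʐ/ (voiced).
A voiced retroflex stop is [ɖ], so the surface segment is [ɖ].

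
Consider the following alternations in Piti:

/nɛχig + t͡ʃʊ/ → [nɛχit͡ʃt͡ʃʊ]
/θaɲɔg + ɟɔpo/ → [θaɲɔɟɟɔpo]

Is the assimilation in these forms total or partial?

total assimilation

Underlying /g/ is realised as [t͡ʃ] next to /t͡ʃ/; /t͡ʃ/ itself does not change.
The output [t͡ʃ] is identical to the trigger /t͡ʃ/ — every feature (place, manner, voicing) has been copied — so this is total assimilation.
The other form behaves the same way: /g/ → [ɟ] before /ɟ/ — in each case the output is a copy of the following consonant.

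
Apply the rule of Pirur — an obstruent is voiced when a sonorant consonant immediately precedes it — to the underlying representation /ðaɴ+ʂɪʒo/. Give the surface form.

[ðaɴʐɪʒo]

/ʂ/ is a voiceless retroflex fricative. The preceding trigger /ɴ/ is voiced, so /ʂ/ must become voiced as well.
A voiced retroflex fricative is [ʐ], so the surface segment is [ʐ].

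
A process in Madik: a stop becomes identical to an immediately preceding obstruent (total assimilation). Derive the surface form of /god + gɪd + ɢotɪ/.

/g/ is the segment targeted by the rule; it sits immediately after /d/, so it assimilates completely and surfaces as [d].
At the second juncture, /ɢ/ likewise becomes [d] adjacent to /d/.

[goddɪddotɪ]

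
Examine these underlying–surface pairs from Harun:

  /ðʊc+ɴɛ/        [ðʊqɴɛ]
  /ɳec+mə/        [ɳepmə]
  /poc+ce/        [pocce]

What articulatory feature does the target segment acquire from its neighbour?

place

Underlying /c/ is realised as [q] next to /ɴ/; /ɴ/ itself does not change.
The change palatal → uvular matches the place of the following /ɴ/, identifying this as place assimilation.
Checking the remaining alternation: /c/ → [p] before /m/ (palatal → bilabial, matching bilabial) — only place changes, and always toward the following segment.
No alternation appears in [pocce]: there the adjacent consonants already agree in place (/c/ and /c/ are both palatal), so this form is consistent with the same rule.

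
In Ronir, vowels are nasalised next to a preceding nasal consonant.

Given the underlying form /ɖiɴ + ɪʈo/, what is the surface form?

The vowel /ɪ/ is adjacent to the preceding nasal /ɴ/, so it acquires [+nasal] and surfaces as [ɪ̃].

[ɖiɴɪ̃ʈo]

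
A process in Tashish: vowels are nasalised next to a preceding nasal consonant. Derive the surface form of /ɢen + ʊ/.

/ʊ/ sits next to the nasal /n/ and is therefore nasalised to [ʊ̃].

[ɢenʊ̃]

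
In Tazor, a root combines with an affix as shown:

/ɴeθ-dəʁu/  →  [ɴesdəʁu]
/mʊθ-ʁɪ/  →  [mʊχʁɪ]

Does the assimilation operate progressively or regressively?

regressive

The segment that alternates is /θ/, which surfaces as [s] when adjacent to /d/.
/θ/ is dental while /d/ is alveolar; the output [s] is alveolar, matching the trigger — so the feature that spreads is place.
Checking the remaining alternation: /θ/ → [χ] before /ʁ/ (dental → uvular, matching uvular) — only place changes, and always toward the following segment.
The trigger is the following segment, so the direction is regressive (anticipatory).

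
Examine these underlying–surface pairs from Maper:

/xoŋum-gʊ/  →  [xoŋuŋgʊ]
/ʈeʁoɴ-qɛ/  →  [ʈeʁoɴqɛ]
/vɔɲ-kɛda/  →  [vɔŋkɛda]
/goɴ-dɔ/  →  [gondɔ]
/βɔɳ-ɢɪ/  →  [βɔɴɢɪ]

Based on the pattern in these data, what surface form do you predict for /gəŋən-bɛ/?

The data show regressive place assimilation: /m/ → [ŋ] before /g/; /ɲ/ → [ŋ] before /k/; /ɴ/ → [n] before /d/; /ɳ/ → [ɴ] before /ɢ/. In each pair only place changes, matching the following consonant, while manner and voice stay constant.
Nothing changes in [ʈeʁoɴqɛ]: there the adjacent consonants already agree in place (/ɴ/ and /q/ are both uvular), so this form is consistent with the same rule.
/n/ is a voiced alveolar nasal. The following trigger /b/ is bilabial, so /n/ must become bilabial as well.
A voiced bilabial nasal is [m], so the surface segment is [m].

[gəŋəmbɛ]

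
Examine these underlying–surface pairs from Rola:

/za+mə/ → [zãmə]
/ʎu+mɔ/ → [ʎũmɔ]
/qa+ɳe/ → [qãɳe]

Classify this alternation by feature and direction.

regressive nasality assimilation (vowel nasalisation)

The vowel /a/ surfaces as nasalised [ã] next to the following nasal /m/ — it has acquired the [+nasal] feature of its neighbour.
Likewise in the remaining data: /u/ → [ũ] before /m/; /a/ → [ã] before /ɳ/ — each time a vowel is nasalised next to a following nasal.
Because the conditioning nasal is to the right of the vowel that changes, the process is regressive (anticipatory).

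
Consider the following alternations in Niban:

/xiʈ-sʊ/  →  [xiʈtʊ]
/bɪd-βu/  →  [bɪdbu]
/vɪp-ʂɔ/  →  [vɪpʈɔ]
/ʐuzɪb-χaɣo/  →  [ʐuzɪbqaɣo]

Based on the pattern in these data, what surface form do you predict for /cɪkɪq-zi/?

The data show progressive manner assimilation: /s/ → [t] after /ʈ/; /β/ → [b] after /d/; /ʂ/ → [ʈ] after /p/; /χ/ → [q] after /b/. In each pair only manner changes, matching the preceding consonant, while place and voice stay constant.
The rule targets /z/ (voiced alveolar fricative), which sits after the trigger /q/ (stop).
A voiced alveolar stop is [d], so the surface segment is [d].

[cɪkɪqdi]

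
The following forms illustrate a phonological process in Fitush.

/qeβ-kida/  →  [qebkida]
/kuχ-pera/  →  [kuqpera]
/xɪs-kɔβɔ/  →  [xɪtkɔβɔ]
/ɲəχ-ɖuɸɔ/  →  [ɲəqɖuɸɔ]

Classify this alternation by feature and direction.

regressive manner assimilation

Underlying /β/ is realised as [b] next to /k/; /k/ itself does not change.
/β/ is a fricative while /k/ is a stop; the output [b] is a stop, matching the trigger — so the feature that spreads is manner.
Place and voice are unchanged, so the assimilation is partial, not total.
Checking the remaining alternations: /χ/ → [q] before /p/ (fricative → stop, matching a stop); /s/ → [t] before /k/ (fricative → stop, matching a stop); /χ/ → [q] before /ɖ/ (fricative → stop, matching a stop) — only manner changes, and always toward the following segment.
Since the segment that changes precedes the conditioning segment, the assimilation is regressive.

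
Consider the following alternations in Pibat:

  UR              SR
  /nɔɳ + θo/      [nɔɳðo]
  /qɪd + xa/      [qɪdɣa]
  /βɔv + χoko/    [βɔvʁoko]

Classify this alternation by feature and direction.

Underlying /θ/ is realised as [ð] next to /ɳ/; /ɳ/ itself does not change.
The change voiceless → voiced matches the voicing of the preceding /ɳ/, identifying this as voicing assimilation.
Place and manner are unchanged, so the assimilation is partial, not total.
The other alternating forms pattern the same way: /x/ → [ɣ] after /d/ (voiceless → voiced, matching voiced); /χ/ → [ʁ] after /v/ (voiceless → voiced, matching voiced) — only voicing changes, and always toward the preceding segment.
The trigger is the preceding segment, so the direction is progressive (perseverative).

progressive voicing assimilation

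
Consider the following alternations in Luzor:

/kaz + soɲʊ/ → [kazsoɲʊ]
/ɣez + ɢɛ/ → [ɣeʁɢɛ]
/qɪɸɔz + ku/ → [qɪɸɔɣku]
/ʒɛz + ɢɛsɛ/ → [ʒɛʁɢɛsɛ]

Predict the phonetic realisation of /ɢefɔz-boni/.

The data show regressive place assimilation: /z/ → [ʁ] before /ɢ/; /z/ → [ɣ] before /k/. In each pair only place changes, matching the following consonant, while manner and voice stay constant.
Nothing changes in [kazsoɲʊ]: there the adjacent consonants already agree in place (/z/ and /s/ are both alveolar), so this form is consistent with the same rule.
The rule targets /z/ (voiced alveolar fricative), which sits before the trigger /b/ (bilabial).
A voiced bilabial fricative is [β], so the surface segment is [β].

[ɢefɔβboni]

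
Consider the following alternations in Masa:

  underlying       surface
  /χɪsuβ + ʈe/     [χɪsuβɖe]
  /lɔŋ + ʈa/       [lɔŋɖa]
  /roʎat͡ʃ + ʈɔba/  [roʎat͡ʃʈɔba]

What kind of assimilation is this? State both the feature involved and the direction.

The segment that alternates is /ʈ/, which surfaces as [ɖ] when adjacent to /β/.
/ʈ/ is voiceless while /β/ is voiced; the output [ɖ] is voiced, matching the trigger — so the feature that spreads is voicing.
Place and manner are unchanged, so the assimilation is partial, not total.
Checking the remaining alternation: /ʈ/ → [ɖ] after /ŋ/ (voiceless → voiced, matching voiced) — only voicing changes, and always toward the preceding segment.
Nothing changes in [roʎat͡ʃʈɔba]: there the adjacent consonants already agree in voicing (/ʈ/ and /t͡ʃ/ are both voiceless), so this form is consistent with the same rule.
The trigger is the preceding segment, so the direction is progressive (perseverative).

progressive voicing assimilation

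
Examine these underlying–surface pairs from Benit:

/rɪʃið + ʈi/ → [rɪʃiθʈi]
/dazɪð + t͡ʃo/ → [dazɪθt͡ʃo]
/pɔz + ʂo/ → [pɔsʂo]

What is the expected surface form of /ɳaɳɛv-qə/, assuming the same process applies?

[ɳaɳɛfqə]

The data show regressive voicing assimilation: /ð/ → [θ] before /ʈ/; /ð/ → [θ] before /t͡ʃ/; /z/ → [s] before /ʂ/. In each pair only voicing changes, matching the following consonant, while place and manner stay constant.
The rule targets /v/ (voiced labiodental fricative), which sits before the trigger /q/ (voiceless).
Changing only its voicing to voiceless gives [f] — the voiceless labiodental fricative.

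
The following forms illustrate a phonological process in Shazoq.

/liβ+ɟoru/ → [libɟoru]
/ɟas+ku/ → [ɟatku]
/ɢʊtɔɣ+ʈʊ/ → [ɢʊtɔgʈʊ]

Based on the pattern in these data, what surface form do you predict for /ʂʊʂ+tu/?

[ʂʊʈtu]

The data show regressive manner assimilation: /β/ → [b] before /ɟ/; /s/ → [t] before /k/; /ɣ/ → [g] before /ʈ/. In each pair only manner changes, matching the following consonant, while place and voice stay constant.
The rule targets /ʂ/ (voiceless retroflex fricative), which sits before the trigger /t/ (stop).
Changing only its manner to stop gives [ʈ] — the voiceless retroflex stop.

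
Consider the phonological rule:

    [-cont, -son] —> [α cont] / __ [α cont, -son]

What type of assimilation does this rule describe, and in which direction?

The rule copies [cont] (continuancy) from the environment onto the target stops; since [±cont] encodes the stop/fricative manner contrast, the assimilating dimension is manner.
Since the environment is written after the underscore, the trigger follows the target; the direction is regressive.

regressive manner assimilation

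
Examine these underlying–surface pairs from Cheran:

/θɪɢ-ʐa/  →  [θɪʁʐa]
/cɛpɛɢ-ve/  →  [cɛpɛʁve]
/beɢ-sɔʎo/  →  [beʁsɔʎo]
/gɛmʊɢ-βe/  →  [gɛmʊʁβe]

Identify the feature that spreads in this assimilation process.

The segment that alternates is /ɢ/, which surfaces as [ʁ] when adjacent to /ʐ/.
The change stop → fricative matches the manner of the following /ʐ/, identifying this as manner assimilation.
The other alternating forms pattern the same way: /ɢ/ → [ʁ] before /v/ (stop → fricative, matching a fricative); /ɢ/ → [ʁ] before /s/ (stop → fricative, matching a fricative); /ɢ/ → [ʁ] before /β/ (stop → fricative, matching a fricative) — only manner changes, and always toward the following segment.

manner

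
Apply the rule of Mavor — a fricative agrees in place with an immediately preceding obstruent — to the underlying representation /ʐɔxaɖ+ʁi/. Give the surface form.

/ʁ/ is a voiced uvular fricative. The preceding trigger /ɖ/ is retroflex, so /ʁ/ must become retroflex as well.
Changing only its place to retroflex gives [ʐ] — the voiced retroflex fricative.

[ʐɔxaɖʐi]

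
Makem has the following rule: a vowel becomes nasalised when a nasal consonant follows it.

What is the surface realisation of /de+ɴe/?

[dẽɴe]

/e/ sits next to the nasal /ɴ/ and is therefore nasalised to [ẽ].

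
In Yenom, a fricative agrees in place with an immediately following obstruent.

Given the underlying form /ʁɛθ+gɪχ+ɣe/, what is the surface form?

[ʁɛxgɪxɣe]

/θ/ is a voiceless dental fricative. The following trigger /g/ is velar, so /θ/ must become velar as well.
Changing only its place to velar gives [x] — the voiceless velar fricative.
At the second juncture, /χ/ likewise becomes [x] adjacent to /ɣ/.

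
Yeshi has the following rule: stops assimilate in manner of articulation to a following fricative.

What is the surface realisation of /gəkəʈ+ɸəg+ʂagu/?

[gəkəʂɸəɣʂagu]

/ʈ/ is a voiceless retroflex stop. The following trigger /ɸ/ is a fricative, so /ʈ/ must become a fricative as well.
A voiceless retroflex fricative is [ʂ], so the surface segment is [ʂ].
At the second juncture, /g/ likewise becomes [ɣ] adjacent to /ʂ/.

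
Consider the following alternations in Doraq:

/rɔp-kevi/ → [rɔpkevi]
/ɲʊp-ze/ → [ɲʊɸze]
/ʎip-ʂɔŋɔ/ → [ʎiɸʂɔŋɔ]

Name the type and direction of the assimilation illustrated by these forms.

Comparing underlying and surface forms, /p/ → [ɸ] is the alternation; the neighbouring /z/ is constant.
The change stop → fricative matches the manner of the following /z/, identifying this as manner assimilation.
Place and voice are unchanged, so the assimilation is partial, not total.
The other alternating form patterns the same way: /p/ → [ɸ] before /ʂ/ (stop → fricative, matching a fricative) — only manner changes, and always toward the following segment.
No alternation appears in [rɔpkevi]: there the adjacent consonants already agree in manner (/p/ and /k/ are both stops), so this form is consistent with the same rule.
The trigger is the following segment, so the direction is regressive (anticipatory).

regressive manner assimilation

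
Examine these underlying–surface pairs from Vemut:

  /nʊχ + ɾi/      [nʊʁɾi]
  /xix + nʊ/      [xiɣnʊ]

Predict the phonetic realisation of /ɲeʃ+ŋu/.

[ɲeʒŋu]

The data show regressive voicing assimilation: /χ/ → [ʁ] before /ɾ/; /x/ → [ɣ] before /n/. In each pair only voicing changes, matching the following consonant, while place and manner stay constant.
The rule targets /ʃ/ (voiceless postalveolar fricative), which sits before the trigger /ŋ/ (voiced).
A voiced postalveolar fricative is [ʒ], so the surface segment is [ʒ].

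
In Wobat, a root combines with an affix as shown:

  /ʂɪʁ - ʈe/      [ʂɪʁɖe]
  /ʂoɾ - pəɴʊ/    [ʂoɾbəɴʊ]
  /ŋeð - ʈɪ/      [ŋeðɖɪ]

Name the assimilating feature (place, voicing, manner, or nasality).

voicing

The segment that alternates is /ʈ/, which surfaces as [ɖ] when adjacent to /ʁ/.
The change voiceless → voiced matches the voicing of the preceding /ʁ/, identifying this as voicing assimilation.
Checking the remaining alternations: /p/ → [b] after /ɾ/ (voiceless → voiced, matching voiced); /ʈ/ → [ɖ] after /ð/ (voiceless → voiced, matching voiced) — only voicing changes, and always toward the preceding segment.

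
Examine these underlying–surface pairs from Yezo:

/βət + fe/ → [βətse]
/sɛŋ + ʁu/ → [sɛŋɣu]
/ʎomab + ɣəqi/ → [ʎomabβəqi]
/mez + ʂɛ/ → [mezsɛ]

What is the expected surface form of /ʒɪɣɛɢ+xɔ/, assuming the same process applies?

The data show progressive place assimilation: /f/ → [s] after /t/; /ʁ/ → [ɣ] after /ŋ/; /ɣ/ → [β] after /b/; /ʂ/ → [s] after /z/. In each pair only place changes, matching the preceding consonant, while manner and voice stay constant.
The rule targets /x/ (voiceless velar fricative), which sits after the trigger /ɢ/ (uvular).
The voiceless uvular fricative is [χ], so /x/ → [χ].

[ʒɪɣɛɢχɔ]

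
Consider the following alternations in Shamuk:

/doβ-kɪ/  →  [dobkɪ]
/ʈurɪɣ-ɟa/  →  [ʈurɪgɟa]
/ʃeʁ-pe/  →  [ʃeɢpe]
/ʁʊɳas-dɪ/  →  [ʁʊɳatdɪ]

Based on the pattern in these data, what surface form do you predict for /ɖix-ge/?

[ɖikge]

The data show regressive manner assimilation: /β/ → [b] before /k/; /ɣ/ → [g] before /ɟ/; /ʁ/ → [ɢ] before /p/; /s/ → [t] before /d/. In each pair only manner changes, matching the following consonant, while place and voice stay constant.
/x/ is a voiceless velar fricative. The following trigger /g/ is a stop, so /x/ must become a stop as well.
The voiceless velar stop is [k], so /x/ → [k].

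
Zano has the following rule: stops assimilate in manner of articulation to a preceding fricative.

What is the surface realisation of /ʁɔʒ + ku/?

/k/ is a voiceless velar stop. The preceding trigger /ʒ/ is a fricative, so /k/ must become a fricative as well.
The voiceless velar fricative is [x], so /k/ → [x].

[ʁɔʒxu]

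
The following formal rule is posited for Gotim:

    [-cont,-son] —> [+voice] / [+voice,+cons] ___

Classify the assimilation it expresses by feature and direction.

progressive voicing assimilation

The target ([-cont,-son], stops) acquires [+voice] next to a voiced consonant ([+voice,+cons]) — it takes on the voicing of its neighbour, so the feature that spreads is voicing.
Since the environment is written before the underscore, the trigger precedes the target; the direction is progressive.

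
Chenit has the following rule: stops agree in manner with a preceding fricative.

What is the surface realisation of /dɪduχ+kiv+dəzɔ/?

The rule targets /k/ (voiceless velar stop), which sits after the trigger /χ/ (fricative).
The voiceless velar fricative is [x], so /k/ → [x].
The same rule applies at the second boundary: /d/ → [z] next to /v/.

[dɪduχxivzəzɔ]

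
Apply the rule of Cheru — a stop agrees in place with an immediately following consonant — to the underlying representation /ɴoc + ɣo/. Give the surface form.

The rule targets /c/ (voiceless palatal stop), which sits before the trigger /ɣ/ (velar).
Changing only its place to velar gives [k] — the voiceless velar stop.

[ɴokɣo]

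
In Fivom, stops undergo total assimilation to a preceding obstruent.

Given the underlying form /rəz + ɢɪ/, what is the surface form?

/ɢ/ is the segment targeted by the rule; it sits immediately after /z/, so it assimilates completely and surfaces as [z].

[rəzzɪ]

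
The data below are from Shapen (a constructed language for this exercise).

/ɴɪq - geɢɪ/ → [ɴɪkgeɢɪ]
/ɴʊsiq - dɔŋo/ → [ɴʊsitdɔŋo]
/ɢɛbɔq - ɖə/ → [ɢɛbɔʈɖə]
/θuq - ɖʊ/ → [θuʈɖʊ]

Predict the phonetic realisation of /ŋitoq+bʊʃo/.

[ŋitopbʊʃo]

The data show regressive place assimilation: /q/ → [k] before /g/; /q/ → [t] before /d/; /q/ → [ʈ] before /ɖ/. In each pair only place changes, matching the following consonant, while manner and voice stay constant.
The rule targets /q/ (voiceless uvular stop), which sits before the trigger /b/ (bilabial).
Changing only its place to bilabial gives [p] — the voiceless bilabial stop.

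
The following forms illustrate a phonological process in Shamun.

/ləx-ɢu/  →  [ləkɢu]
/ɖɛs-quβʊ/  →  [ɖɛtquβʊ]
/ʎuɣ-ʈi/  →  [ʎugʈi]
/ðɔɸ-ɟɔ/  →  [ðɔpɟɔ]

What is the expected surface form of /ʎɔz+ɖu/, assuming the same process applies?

The data show regressive manner assimilation: /x/ → [k] before /ɢ/; /s/ → [t] before /q/; /ɣ/ → [g] before /ʈ/; /ɸ/ → [p] before /ɟ/. In each pair only manner changes, matching the following consonant, while place and voice stay constant.
The rule targets /z/ (voiced alveolar fricative), which sits before the trigger /ɖ/ (stop).
The voiced alveolar stop is [d], so /z/ → [d].

[ʎɔdɖu]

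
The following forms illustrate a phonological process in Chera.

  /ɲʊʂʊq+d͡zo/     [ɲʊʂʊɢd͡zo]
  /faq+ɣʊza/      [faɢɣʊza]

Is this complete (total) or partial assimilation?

partial assimilation

Underlying /q/ is realised as [ɢ] next to /d͡z/; /d͡z/ itself does not change.
The change voiceless → voiced matches the voicing of the following /d͡z/, identifying this as voicing assimilation.
Place and manner are unchanged, so the assimilation is partial, not total.
The other alternating form patterns the same way: /q/ → [ɢ] before /ɣ/ (voiceless → voiced, matching voiced) — only voicing changes, and always toward the following segment.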